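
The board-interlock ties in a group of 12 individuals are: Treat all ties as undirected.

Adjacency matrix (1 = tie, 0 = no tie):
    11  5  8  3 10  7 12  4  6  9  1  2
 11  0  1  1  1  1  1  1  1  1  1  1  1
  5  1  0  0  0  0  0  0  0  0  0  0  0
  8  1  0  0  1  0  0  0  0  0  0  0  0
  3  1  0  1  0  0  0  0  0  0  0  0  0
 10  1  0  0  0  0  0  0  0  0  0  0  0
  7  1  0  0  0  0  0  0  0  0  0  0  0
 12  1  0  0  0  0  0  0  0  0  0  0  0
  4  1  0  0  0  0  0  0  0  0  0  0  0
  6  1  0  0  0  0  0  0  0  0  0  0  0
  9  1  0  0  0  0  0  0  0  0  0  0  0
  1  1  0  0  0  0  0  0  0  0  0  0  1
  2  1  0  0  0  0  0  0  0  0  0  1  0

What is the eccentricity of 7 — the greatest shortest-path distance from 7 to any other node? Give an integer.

2

Distances from 7: 1:2, 2:2, 3:2, 4:2, 5:2, 6:2, 8:2, 9:2, 10:2, 11:1, 12:2.
The largest is 2 (to 5, 8, 3, 10, 12, 4, 6, 9, 1, and 2), so the eccentricity of 7 is 2.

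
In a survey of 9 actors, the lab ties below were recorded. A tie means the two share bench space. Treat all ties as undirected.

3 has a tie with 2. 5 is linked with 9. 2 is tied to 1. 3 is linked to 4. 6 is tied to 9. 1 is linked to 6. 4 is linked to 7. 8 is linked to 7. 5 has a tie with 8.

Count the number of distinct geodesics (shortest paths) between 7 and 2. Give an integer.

The shortest distance is 3, and the only length-3 path is 7–4–3–2. So there is exactly 1 shortest path.

1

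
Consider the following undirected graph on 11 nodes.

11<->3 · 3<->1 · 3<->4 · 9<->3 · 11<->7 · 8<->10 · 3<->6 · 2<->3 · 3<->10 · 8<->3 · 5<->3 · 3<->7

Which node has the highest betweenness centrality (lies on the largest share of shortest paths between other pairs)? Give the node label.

Unnormalized betweenness of each node: 1:0, 2:0, 3:43, 4:0, 5:0, 6:0, 7:0, 8:0, 9:0, 10:0, 11:0.
3 has the largest value, 43, making it the main broker — the node through which the most shortest paths run.

3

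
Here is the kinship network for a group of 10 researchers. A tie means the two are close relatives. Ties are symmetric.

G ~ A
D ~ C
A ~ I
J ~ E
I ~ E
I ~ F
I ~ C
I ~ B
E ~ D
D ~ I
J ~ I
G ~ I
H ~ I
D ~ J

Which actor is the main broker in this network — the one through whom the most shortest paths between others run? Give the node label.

Unnormalized betweenness of each node: A:0, B:0, C:0, D:1, E:0, F:0, G:0, H:0, I:30, J:0.
I has the largest value, 30, making it the main broker — the node through which the most shortest paths run.

I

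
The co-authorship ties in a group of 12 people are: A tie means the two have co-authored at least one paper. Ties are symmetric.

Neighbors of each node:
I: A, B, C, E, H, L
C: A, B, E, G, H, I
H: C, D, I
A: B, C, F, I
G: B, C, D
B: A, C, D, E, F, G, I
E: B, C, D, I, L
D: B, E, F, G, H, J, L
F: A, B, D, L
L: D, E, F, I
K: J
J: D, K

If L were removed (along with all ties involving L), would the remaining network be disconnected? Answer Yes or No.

Even without L, every remaining node can still reach every other (the residual graph is connected), so L is not a cut vertex.

No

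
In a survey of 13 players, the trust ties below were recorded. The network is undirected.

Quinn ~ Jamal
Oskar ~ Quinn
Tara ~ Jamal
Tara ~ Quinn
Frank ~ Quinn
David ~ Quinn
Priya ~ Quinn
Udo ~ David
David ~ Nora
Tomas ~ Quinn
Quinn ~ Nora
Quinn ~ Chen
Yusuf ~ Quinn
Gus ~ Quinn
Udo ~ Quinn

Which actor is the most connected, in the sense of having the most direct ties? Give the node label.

Degrees — Chen:1, David:3, Frank:1, Gus:1, Jamal:2, Nora:2, Oskar:1, Priya:1, Quinn:12, Tara:2, Tomas:1, Udo:2, Yusuf:1.
The maximum is 12, attained only by Quinn.

Quinn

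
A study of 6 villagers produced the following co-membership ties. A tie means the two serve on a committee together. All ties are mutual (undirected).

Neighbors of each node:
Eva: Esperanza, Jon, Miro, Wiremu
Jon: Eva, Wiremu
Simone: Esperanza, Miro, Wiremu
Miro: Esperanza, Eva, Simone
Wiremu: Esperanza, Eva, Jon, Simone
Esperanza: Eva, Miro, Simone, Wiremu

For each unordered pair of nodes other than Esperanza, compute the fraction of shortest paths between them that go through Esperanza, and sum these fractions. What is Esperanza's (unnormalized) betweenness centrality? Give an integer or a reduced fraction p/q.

2/3

Pairs whose geodesics pass through Esperanza — Eva–Simone: 1/3; Miro–Wiremu: 1/3.
All other pairs contribute 0.
Summing the contributions gives betweenness(Esperanza) = 2/3.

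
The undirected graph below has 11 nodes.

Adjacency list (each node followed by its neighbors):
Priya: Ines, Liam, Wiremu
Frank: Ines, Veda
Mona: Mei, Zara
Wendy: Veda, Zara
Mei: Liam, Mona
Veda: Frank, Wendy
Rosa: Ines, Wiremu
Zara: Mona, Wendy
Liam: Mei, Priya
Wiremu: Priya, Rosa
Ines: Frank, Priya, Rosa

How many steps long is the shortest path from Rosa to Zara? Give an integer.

One shortest route is Rosa – Ines – Frank – Veda – Wendy – Zara, which uses 5 edges, and at distance 4 from Rosa we only reach {Mei, Wendy}, which does not include Zara. So d(Rosa,Zara) = 5.

5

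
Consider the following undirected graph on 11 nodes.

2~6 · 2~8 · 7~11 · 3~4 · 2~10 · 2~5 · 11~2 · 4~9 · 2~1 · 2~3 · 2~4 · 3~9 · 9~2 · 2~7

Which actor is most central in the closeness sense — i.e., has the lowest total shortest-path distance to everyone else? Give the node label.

2

Farness (sum of distances to all others) for each node — 1:19, 2:10, 3:17, 4:17, 5:19, 6:19, 7:18, 8:19, 9:17, 10:19, 11:18.
The smallest farness is 10, for 2, so 2 has the highest closeness.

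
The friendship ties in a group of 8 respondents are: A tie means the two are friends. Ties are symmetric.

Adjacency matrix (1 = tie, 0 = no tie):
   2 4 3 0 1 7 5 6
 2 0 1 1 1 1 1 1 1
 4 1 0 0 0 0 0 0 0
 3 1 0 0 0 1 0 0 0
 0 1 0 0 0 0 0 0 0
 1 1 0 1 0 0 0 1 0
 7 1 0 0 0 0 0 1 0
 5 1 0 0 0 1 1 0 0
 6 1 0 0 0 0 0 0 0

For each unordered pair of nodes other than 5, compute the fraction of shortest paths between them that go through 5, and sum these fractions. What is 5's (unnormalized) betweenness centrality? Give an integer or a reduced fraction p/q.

Pairs whose geodesics pass through 5 — 1–7: 1/2.
All other pairs contribute 0.
Summing the contributions gives betweenness(5) = 1/2.

1/2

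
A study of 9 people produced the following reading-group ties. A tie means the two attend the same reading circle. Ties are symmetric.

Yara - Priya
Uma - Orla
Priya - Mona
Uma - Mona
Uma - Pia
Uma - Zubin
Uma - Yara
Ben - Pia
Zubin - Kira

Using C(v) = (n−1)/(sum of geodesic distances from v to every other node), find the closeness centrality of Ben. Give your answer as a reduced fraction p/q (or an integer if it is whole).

Distances from Ben: Kira:4, Mona:3, Orla:3, Pia:1, Priya:4, Uma:2, Yara:3, Zubin:3. Sum = 23.
n = 9, so closeness = 8/23.

8/23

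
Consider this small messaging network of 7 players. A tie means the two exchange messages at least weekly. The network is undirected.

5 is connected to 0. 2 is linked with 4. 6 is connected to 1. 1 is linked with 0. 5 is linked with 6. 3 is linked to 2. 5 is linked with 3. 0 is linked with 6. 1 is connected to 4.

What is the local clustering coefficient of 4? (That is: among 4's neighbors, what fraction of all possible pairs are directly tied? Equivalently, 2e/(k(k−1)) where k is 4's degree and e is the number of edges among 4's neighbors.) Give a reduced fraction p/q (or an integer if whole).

4's neighbors: 1 and 2 (k = 2).
Possible neighbor pairs: C(2,2) = 1. Edges among them: none → e = 0.
Clustering(4) = 0/1.

0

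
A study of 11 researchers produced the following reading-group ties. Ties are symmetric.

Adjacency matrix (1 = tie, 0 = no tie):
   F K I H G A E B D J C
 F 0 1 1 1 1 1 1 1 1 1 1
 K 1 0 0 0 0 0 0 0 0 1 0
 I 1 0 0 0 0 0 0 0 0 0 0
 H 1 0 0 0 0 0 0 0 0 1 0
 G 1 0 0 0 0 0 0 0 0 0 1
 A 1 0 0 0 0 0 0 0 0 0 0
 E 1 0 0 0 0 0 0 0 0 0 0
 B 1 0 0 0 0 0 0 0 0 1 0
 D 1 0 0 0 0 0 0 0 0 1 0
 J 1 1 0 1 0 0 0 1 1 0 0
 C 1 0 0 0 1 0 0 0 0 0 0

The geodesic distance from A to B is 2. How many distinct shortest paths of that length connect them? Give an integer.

The shortest distance is 2, and the only length-2 path is A–F–B. So there is exactly 1 shortest path.

1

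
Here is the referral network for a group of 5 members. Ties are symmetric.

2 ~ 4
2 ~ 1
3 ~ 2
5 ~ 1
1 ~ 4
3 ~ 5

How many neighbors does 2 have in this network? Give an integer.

2 is directly tied to 1, 3, and 4. That is 3 neighbors, so the degree of 2 is 3.

3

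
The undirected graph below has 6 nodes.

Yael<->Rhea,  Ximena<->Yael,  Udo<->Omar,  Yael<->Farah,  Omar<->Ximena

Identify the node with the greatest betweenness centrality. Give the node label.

Unnormalized betweenness of each node: Farah:0, Omar:4, Rhea:0, Udo:0, Ximena:6, Yael:7.
Yael has the largest value, 7, making it the main broker — the node through which the most shortest paths run.

Yael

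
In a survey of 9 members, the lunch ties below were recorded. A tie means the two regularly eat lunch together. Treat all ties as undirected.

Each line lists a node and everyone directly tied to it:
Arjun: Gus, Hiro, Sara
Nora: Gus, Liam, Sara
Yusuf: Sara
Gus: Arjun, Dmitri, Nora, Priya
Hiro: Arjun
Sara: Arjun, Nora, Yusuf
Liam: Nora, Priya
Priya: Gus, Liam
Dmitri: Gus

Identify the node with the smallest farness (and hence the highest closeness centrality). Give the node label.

Gus

Farness (sum of distances to all others) for each node — Arjun:14, Dmitri:20, Gus:13, Hiro:21, Liam:19, Nora:14, Priya:18, Sara:15, Yusuf:22.
The smallest farness is 13, for Gus, so Gus has the highest closeness.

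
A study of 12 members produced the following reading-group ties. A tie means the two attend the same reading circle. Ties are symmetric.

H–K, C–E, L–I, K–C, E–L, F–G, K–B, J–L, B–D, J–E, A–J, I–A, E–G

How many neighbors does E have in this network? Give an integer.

4

E is directly tied to C, G, J, and L. That is 4 neighbors, so the degree of E is 4.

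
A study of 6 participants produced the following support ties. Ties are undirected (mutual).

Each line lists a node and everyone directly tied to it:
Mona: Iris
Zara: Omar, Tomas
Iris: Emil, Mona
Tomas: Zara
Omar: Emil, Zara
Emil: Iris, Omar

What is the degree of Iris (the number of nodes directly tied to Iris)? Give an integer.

Iris is directly tied to Emil and Mona. That is 2 neighbors, so the degree of Iris is 2.

2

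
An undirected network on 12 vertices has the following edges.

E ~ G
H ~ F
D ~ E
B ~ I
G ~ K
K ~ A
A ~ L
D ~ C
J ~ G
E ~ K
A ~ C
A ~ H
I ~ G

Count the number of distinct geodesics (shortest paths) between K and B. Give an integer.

The shortest distance is 3, and the only length-3 path is K–G–I–B. So there is exactly 1 shortest path.

1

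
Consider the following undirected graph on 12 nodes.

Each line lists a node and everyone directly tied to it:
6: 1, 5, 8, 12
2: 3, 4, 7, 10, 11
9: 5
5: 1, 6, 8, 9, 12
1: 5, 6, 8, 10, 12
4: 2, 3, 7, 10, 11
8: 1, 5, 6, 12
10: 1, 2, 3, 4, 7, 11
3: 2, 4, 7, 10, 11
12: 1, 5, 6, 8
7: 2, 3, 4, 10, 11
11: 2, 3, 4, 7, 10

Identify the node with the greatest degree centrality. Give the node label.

10

Degrees — 1:5, 2:5, 3:5, 4:5, 5:5, 6:4, 7:5, 8:4, 9:1, 10:6, 11:5, 12:4.
The maximum is 6, attained only by 10.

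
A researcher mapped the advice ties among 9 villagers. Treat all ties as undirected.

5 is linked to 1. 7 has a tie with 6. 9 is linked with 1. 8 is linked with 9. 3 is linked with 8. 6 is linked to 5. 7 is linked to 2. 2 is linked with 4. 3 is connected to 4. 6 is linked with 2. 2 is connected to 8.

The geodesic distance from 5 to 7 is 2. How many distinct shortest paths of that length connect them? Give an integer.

1

The shortest distance is 2, and the only length-2 path is 5–6–7. So there is exactly 1 shortest path.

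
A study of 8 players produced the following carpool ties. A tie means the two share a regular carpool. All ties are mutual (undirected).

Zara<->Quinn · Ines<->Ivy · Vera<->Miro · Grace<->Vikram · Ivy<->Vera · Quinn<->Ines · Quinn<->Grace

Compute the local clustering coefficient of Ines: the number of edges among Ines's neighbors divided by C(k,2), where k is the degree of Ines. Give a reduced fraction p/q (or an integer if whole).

Ines's neighbors: Ivy and Quinn (k = 2).
Possible neighbor pairs: C(2,2) = 1. Edges among them: none → e = 0.
Clustering(Ines) = 0/1.

0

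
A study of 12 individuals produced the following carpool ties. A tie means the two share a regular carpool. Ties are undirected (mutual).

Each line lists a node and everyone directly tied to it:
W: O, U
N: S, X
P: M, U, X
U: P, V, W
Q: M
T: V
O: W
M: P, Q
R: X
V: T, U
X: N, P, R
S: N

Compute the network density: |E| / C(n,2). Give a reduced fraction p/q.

1/6

There are 11 edges and 12 nodes, so the maximum possible is C(12,2) = 66.
Density = 11/66 = 1/6.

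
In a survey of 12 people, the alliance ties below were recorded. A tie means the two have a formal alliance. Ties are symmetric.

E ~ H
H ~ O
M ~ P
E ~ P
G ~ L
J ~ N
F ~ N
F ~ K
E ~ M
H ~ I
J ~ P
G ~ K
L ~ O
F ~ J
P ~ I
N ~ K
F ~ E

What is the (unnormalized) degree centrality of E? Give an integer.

E is directly tied to F, H, M, and P. That is 4 neighbors, so the degree of E is 4.

4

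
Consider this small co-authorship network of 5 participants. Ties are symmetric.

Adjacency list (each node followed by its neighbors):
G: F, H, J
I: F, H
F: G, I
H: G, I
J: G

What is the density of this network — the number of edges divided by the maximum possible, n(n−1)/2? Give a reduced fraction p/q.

There are 5 edges and 5 nodes, so the maximum possible is C(5,2) = 10.
Density = 5/10 = 1/2.

1/2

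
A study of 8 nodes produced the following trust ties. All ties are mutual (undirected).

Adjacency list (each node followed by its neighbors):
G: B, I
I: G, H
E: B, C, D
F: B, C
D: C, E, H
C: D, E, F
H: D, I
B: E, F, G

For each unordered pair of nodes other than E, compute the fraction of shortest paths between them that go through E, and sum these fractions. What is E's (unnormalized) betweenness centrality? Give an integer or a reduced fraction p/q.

3

Pairs whose geodesics pass through E — B–C: 1/2; B–D: 1; B–H: 1/2; C–G: 1/2; D–G: 1/2.
All other pairs contribute 0.
Summing the contributions gives betweenness(E) = 3.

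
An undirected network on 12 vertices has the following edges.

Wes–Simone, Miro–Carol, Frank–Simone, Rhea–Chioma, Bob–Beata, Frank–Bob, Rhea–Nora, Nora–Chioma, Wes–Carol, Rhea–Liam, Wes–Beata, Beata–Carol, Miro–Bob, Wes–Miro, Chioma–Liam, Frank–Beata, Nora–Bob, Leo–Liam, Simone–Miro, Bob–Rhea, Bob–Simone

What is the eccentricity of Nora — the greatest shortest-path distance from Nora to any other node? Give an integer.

3

Distances from Nora: Beata:2, Bob:1, Carol:3, Chioma:1, Frank:2, Leo:3, Liam:2, Miro:2, Rhea:1, Simone:2, Wes:3.
The largest is 3 (to Leo, Carol, and Wes), so the eccentricity of Nora is 3.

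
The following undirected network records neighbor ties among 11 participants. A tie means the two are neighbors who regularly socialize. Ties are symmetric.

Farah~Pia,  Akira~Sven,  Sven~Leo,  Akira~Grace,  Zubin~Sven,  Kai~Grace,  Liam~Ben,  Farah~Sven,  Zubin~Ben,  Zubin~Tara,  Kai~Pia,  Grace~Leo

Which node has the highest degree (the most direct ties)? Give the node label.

Degrees — Akira:2, Ben:2, Farah:2, Grace:3, Kai:2, Leo:2, Liam:1, Pia:2, Sven:4, Tara:1, Zubin:3.
The maximum is 4, attained only by Sven.

Sven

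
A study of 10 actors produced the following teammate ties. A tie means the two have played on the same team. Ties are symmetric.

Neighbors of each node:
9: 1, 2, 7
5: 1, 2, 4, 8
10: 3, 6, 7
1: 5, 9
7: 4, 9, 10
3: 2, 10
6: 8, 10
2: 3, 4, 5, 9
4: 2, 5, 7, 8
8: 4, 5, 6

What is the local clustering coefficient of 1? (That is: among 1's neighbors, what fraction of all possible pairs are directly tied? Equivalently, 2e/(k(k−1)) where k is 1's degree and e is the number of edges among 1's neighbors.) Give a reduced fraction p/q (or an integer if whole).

0

1's neighbors: 5 and 9 (k = 2).
Possible neighbor pairs: C(2,2) = 1. Edges among them: none → e = 0.
Clustering(1) = 0/1.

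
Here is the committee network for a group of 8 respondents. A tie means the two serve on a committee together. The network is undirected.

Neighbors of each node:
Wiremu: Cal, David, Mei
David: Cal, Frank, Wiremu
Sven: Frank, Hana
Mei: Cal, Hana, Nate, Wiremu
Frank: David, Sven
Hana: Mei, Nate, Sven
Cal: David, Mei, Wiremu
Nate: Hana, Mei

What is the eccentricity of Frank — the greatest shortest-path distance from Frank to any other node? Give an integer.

Distances from Frank: Cal:2, David:1, Hana:2, Mei:3, Nate:3, Sven:1, Wiremu:2.
The largest is 3 (to Mei and Nate), so the eccentricity of Frank is 3.

3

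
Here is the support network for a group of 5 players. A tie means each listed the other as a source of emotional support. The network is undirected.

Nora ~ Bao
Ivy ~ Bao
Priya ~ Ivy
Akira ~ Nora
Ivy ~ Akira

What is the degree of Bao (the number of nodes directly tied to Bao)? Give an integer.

2

Bao is directly tied to Ivy and Nora. That is 2 neighbors, so the degree of Bao is 2.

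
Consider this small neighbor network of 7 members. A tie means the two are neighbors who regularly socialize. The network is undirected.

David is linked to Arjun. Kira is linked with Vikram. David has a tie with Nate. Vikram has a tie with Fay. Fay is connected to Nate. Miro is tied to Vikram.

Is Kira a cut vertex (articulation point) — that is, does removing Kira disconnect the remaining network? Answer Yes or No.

No

Even without Kira, every remaining node can still reach every other (the residual graph is connected), so Kira is not a cut vertex.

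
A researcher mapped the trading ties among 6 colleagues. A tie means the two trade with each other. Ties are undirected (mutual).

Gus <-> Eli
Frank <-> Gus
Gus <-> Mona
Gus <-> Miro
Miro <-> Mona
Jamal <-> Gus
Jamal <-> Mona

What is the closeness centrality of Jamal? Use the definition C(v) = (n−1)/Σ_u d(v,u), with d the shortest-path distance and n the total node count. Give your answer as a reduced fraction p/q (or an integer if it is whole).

Distances from Jamal: Eli:2, Frank:2, Gus:1, Miro:2, Mona:1. Sum = 8.
n = 6, so closeness = 5/8.

5/8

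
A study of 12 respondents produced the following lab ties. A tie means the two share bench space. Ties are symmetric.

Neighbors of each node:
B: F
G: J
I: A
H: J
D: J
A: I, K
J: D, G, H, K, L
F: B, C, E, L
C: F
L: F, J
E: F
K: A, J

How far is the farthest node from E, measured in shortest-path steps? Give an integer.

6

Distances from E: A:5, B:2, C:2, D:4, F:1, G:4, H:4, I:6, J:3, K:4, L:2.
The largest is 6 (to I), so the eccentricity of E is 6.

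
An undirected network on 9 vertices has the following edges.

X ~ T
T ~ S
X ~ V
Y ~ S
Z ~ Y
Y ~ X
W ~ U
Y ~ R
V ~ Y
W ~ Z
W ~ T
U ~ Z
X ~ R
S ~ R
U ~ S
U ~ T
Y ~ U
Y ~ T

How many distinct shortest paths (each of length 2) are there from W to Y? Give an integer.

The shortest distance is 2. The length-2 paths are: W–T–Y; W–U–Y; W–Z–Y.
That gives 3 distinct shortest paths.

3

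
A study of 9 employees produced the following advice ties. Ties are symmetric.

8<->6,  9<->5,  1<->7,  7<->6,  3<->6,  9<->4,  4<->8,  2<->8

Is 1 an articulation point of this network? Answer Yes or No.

No

Even without 1, every remaining node can still reach every other (the residual graph is connected), so 1 is not a cut vertex.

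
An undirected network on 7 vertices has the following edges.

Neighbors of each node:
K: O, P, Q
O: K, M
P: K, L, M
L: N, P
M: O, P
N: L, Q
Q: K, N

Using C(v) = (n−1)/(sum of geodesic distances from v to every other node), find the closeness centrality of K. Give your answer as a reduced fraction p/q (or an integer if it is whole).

2/3

Distances from K: L:2, M:2, N:2, O:1, P:1, Q:1. Sum = 9.
n = 7, so closeness = 6/9 = 2/3.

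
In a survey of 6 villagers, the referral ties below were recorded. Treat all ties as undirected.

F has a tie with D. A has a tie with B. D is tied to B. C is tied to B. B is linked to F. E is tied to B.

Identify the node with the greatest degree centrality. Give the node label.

B

Degrees — A:1, B:5, C:1, D:2, E:1, F:2.
The maximum is 5, attained only by B.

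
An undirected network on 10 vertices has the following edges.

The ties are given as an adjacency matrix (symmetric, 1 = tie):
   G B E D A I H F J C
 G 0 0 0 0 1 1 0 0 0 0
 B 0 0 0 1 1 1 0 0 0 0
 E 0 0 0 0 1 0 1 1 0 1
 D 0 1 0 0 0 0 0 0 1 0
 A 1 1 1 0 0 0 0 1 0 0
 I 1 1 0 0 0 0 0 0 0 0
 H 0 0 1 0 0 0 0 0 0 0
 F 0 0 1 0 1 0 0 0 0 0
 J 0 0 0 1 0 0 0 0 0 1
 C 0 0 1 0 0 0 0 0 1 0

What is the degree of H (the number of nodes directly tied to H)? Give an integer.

H is directly tied to E. That is 1 neighbor, so the degree of H is 1.

1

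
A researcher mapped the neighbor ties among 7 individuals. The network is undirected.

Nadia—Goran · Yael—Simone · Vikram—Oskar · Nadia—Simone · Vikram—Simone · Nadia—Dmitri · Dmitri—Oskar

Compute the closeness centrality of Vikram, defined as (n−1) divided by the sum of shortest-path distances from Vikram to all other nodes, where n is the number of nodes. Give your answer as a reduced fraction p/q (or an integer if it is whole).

Distances from Vikram: Dmitri:2, Goran:3, Nadia:2, Oskar:1, Simone:1, Yael:2. Sum = 11.
n = 7, so closeness = 6/11.

6/11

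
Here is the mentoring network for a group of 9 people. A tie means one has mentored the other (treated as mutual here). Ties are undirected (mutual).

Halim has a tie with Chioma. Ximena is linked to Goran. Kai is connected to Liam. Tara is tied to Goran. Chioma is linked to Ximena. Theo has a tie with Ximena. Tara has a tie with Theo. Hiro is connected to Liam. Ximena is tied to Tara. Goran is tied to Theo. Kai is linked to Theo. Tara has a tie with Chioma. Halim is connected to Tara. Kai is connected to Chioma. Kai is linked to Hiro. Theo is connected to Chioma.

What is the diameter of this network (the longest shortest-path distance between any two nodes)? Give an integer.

Eccentricity of each node (its greatest distance to any other): Chioma:2, Goran:3, Halim:3, Hiro:3, Kai:2, Liam:3, Tara:3, Theo:2, Ximena:3.
The maximum eccentricity is 3, realized for instance by the pair Liam–Goran via Liam – Kai – Theo – Goran. So the diameter is 3.

3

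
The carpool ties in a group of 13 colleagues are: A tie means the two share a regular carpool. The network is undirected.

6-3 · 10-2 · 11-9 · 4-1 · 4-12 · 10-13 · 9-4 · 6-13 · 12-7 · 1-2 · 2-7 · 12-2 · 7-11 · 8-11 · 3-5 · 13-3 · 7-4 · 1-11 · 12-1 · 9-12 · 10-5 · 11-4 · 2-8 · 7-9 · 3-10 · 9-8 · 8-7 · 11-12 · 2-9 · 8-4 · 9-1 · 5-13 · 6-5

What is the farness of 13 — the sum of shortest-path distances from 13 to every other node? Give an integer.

Distances from 13: 1:3, 2:2, 3:1, 4:4, 5:1, 6:1, 7:3, 8:3, 9:3, 10:1, 11:4, 12:3.
Sum = 3 + 2 + 1 + 4 + 1 + 1 + 3 + 3 + 3 + 1 + 4 + 3 = 29.

29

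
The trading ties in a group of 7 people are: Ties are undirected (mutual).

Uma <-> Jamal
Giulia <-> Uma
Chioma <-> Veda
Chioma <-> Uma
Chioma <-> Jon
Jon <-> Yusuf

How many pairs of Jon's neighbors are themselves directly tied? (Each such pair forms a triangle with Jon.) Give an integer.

Jon's neighbors are Chioma and Yusuf, but none of them are tied to each other, so no triangle contains Jon.

0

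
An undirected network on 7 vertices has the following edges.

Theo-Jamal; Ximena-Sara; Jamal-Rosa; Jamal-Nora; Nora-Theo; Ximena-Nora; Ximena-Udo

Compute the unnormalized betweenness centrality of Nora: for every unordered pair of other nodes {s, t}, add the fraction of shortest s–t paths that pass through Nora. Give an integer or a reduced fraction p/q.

Pairs whose geodesics pass through Nora — Udo–Theo: 1; Udo–Jamal: 1; Udo–Rosa: 1; Theo–Sara: 1; Theo–Ximena: 1; Jamal–Sara: 1; Jamal–Ximena: 1; Sara–Rosa: 1; Rosa–Ximena: 1.
All other pairs contribute 0.
Summing the contributions gives betweenness(Nora) = 9.

9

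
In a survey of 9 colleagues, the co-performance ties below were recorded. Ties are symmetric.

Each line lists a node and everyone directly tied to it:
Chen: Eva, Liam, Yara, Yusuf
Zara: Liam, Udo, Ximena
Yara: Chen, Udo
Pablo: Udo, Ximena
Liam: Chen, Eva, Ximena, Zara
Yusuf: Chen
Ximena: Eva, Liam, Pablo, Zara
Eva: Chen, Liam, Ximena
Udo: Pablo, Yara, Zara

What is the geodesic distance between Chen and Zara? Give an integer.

One shortest route is Chen – Liam – Zara, which uses 2 edges, and Chen and Zara are not directly tied, so nothing shorter exists. So d(Chen,Zara) = 2.

2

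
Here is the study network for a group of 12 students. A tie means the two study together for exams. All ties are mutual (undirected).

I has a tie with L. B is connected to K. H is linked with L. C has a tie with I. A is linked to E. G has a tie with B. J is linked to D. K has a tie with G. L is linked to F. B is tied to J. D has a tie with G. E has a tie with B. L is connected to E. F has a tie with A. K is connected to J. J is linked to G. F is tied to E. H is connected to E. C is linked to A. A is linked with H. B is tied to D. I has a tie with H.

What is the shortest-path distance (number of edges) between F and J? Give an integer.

One shortest route is F – E – B – J, which uses 3 edges, and at distance 2 from F we only reach {B, C, H, I}, which does not include J. So d(F,J) = 3.

3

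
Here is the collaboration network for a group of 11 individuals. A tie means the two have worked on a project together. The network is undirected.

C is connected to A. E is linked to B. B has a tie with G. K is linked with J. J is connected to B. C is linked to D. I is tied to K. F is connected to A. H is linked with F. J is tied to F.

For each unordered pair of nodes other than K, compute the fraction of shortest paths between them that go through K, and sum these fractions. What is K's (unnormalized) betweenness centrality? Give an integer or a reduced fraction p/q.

Pairs whose geodesics pass through K — D–I: 1; H–I: 1; J–I: 1; E–I: 1; B–I: 1; C–I: 1; A–I: 1; G–I: 1; I–F: 1.
All other pairs contribute 0.
Summing the contributions gives betweenness(K) = 9.

9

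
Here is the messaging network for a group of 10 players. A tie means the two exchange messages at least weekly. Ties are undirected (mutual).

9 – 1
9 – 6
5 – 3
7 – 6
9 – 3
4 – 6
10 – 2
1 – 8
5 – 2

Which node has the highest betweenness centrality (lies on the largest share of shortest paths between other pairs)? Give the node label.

Unnormalized betweenness of each node: 1:8, 2:8, 3:18, 4:0, 5:14, 6:15, 7:0, 8:0, 9:26, 10:0.
9 has the largest value, 26, making it the main broker — the node through which the most shortest paths run.

9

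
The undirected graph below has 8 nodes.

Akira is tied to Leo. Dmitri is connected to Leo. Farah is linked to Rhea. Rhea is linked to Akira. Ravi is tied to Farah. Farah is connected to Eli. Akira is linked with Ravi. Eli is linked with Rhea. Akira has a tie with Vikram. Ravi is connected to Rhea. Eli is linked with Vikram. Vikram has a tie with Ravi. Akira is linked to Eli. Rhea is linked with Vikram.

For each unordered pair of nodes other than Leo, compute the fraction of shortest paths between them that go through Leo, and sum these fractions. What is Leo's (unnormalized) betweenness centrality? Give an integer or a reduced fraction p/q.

Pairs whose geodesics pass through Leo — Farah–Dmitri: 3/3; Akira–Dmitri: 1; Rhea–Dmitri: 1; Ravi–Dmitri: 1; Vikram–Dmitri: 1; Eli–Dmitri: 1.
All other pairs contribute 0.
Summing the contributions gives betweenness(Leo) = 6.

6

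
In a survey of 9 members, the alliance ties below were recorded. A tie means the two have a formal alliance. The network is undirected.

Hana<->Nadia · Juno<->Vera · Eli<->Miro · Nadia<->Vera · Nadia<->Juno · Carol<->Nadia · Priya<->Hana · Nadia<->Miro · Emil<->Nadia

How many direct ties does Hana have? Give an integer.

2

Hana is directly tied to Nadia and Priya. That is 2 neighbors, so the degree of Hana is 2.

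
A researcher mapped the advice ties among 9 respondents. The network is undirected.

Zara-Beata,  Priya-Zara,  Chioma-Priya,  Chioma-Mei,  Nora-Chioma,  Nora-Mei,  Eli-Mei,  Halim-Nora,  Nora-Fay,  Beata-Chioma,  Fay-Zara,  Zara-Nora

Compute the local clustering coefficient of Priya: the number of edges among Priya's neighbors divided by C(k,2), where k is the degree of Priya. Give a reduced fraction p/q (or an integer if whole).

Priya's neighbors: Chioma and Zara (k = 2).
Possible neighbor pairs: C(2,2) = 1. Edges among them: none → e = 0.
Clustering(Priya) = 0/1.

0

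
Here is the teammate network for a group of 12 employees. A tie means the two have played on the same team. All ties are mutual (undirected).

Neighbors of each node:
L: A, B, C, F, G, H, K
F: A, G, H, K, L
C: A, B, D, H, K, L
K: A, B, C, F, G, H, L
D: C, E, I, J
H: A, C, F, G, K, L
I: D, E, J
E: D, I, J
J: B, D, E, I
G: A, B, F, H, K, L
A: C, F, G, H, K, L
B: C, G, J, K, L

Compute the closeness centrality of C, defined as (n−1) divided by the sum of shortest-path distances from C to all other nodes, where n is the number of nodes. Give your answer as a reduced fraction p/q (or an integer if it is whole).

Distances from C: A:1, B:1, D:1, E:2, F:2, G:2, H:1, I:2, J:2, K:1, L:1. Sum = 16.
n = 12, so closeness = 11/16.

11/16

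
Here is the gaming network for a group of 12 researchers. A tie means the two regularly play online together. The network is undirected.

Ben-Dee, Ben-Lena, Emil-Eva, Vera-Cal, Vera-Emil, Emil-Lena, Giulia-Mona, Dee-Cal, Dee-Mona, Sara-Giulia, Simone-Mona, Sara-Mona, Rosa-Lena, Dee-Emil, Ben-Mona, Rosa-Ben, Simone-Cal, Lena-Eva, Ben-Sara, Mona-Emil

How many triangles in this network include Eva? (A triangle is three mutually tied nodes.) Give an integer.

1

Eva's neighbors: Emil and Lena.
Neighbor pairs that are themselves tied: Eva–Emil–Lena. Each forms one triangle with Eva, for 1 in total.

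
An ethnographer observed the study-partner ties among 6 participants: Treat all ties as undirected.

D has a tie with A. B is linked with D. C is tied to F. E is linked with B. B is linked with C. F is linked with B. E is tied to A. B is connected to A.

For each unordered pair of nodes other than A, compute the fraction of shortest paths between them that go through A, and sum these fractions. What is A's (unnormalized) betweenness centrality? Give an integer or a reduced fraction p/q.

1/2

Pairs whose geodesics pass through A — E–D: 1/2.
All other pairs contribute 0.
Summing the contributions gives betweenness(A) = 1/2.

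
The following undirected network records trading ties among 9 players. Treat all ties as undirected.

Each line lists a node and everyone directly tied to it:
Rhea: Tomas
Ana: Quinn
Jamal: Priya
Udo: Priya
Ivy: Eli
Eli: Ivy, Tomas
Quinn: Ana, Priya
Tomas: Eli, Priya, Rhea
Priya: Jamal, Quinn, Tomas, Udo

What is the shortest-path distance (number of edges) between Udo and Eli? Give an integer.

3

One shortest route is Udo – Priya – Tomas – Eli, which uses 3 edges, and at distance 2 from Udo we only reach {Jamal, Quinn, Tomas}, which does not include Eli. So d(Udo,Eli) = 3.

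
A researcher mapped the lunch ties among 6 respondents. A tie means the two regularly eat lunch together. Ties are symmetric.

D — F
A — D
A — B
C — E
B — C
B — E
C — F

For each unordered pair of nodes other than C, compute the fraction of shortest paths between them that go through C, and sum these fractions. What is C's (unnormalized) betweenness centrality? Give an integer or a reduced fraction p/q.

5/2

Pairs whose geodesics pass through C — F–B: 1; F–E: 1; D–E: 1/2.
All other pairs contribute 0.
Summing the contributions gives betweenness(C) = 5/2.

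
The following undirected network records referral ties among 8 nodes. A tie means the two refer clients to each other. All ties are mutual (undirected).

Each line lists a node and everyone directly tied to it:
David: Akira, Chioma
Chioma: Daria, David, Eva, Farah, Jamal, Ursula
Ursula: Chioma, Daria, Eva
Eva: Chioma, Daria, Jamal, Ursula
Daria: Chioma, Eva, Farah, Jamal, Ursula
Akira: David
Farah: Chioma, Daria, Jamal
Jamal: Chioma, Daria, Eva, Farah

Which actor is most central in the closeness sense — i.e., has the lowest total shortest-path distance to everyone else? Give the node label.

Farness (sum of distances to all others) for each node — Akira:18, Chioma:8, Daria:10, David:12, Eva:11, Farah:12, Jamal:11, Ursula:12.
The smallest farness is 8, for Chioma, so Chioma has the highest closeness.

Chioma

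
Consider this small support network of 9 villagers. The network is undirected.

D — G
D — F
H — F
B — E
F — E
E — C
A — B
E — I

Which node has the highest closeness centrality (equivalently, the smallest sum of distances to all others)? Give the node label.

E

Farness (sum of distances to all others) for each node — A:25, B:18, C:20, D:19, E:13, F:14, G:26, H:21, I:20.
The smallest farness is 13, for E, so E has the highest closeness.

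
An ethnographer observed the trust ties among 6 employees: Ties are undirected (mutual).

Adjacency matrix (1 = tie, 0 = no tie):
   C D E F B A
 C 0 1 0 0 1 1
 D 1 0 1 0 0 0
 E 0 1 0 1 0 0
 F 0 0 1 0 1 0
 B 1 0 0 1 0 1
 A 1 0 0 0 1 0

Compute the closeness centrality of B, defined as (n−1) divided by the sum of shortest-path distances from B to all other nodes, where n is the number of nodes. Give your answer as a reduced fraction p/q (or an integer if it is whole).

5/7

Distances from B: A:1, C:1, D:2, E:2, F:1. Sum = 7.
n = 6, so closeness = 5/7.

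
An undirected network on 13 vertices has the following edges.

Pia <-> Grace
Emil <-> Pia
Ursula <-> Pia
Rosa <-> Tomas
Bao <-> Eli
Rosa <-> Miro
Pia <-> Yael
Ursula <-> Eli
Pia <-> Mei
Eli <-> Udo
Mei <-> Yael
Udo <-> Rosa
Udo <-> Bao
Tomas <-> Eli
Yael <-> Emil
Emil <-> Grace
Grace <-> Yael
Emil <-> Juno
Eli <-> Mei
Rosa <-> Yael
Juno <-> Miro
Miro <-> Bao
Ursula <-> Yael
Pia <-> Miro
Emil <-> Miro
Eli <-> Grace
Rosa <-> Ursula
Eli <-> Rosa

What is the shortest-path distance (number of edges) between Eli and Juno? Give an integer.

One shortest route is Eli – Rosa – Miro – Juno, which uses 3 edges, and at distance 2 from Eli we only reach {Emil, Miro, Pia, Yael}, which does not include Juno. So d(Eli,Juno) = 3.

3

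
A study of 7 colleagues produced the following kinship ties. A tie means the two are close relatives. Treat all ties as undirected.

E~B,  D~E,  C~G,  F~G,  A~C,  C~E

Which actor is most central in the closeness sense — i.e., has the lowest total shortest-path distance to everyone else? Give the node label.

Farness (sum of distances to all others) for each node — A:14, B:15, C:9, D:15, E:10, F:17, G:12.
The smallest farness is 9, for C, so C has the highest closeness.

C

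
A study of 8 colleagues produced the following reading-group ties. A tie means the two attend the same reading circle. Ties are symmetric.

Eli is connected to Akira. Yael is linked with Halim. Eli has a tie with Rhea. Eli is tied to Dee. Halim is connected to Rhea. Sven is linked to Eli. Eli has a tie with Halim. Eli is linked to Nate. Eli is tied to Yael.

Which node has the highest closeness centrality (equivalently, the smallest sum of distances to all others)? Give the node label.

Eli

Farness (sum of distances to all others) for each node — Akira:13, Dee:13, Eli:7, Halim:11, Nate:13, Rhea:12, Sven:13, Yael:12.
The smallest farness is 7, for Eli, so Eli has the highest closeness.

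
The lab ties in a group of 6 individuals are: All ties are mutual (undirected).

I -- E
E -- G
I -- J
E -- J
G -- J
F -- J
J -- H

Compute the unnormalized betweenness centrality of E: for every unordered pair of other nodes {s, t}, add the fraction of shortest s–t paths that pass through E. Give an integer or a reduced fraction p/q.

1/2

Pairs whose geodesics pass through E — I–G: 1/2.
All other pairs contribute 0.
Summing the contributions gives betweenness(E) = 1/2.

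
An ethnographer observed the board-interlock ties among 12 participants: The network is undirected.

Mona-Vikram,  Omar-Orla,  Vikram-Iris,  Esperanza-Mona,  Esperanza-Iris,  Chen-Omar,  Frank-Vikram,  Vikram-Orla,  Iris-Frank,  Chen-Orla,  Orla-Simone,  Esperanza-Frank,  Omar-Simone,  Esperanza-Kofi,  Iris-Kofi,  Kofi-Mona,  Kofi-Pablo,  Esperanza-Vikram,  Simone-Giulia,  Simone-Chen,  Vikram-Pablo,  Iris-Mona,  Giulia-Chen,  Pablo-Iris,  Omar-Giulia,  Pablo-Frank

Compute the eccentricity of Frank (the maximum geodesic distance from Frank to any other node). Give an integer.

Distances from Frank: Chen:3, Esperanza:1, Giulia:4, Iris:1, Kofi:2, Mona:2, Omar:3, Orla:2, Pablo:1, Simone:3, Vikram:1.
The largest is 4 (to Giulia), so the eccentricity of Frank is 4.

4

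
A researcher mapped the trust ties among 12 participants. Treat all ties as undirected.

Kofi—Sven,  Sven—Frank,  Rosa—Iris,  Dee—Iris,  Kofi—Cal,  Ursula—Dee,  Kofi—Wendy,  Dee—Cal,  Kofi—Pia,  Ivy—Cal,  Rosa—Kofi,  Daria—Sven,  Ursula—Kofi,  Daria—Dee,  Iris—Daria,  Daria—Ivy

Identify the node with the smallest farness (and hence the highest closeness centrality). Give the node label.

Kofi

Farness (sum of distances to all others) for each node — Cal:20, Daria:20, Dee:21, Frank:29, Iris:22, Ivy:25, Kofi:16, Pia:26, Rosa:22, Sven:19, Ursula:22, Wendy:26.
The smallest farness is 16, for Kofi, so Kofi has the highest closeness.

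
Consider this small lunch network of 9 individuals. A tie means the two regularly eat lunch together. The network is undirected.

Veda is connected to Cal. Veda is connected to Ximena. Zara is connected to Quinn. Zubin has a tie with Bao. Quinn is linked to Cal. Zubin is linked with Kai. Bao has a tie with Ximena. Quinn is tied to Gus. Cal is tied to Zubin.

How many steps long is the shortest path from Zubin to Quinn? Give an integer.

2

One shortest route is Zubin – Cal – Quinn, which uses 2 edges, and Zubin and Quinn are not directly tied, so nothing shorter exists. So d(Zubin,Quinn) = 2.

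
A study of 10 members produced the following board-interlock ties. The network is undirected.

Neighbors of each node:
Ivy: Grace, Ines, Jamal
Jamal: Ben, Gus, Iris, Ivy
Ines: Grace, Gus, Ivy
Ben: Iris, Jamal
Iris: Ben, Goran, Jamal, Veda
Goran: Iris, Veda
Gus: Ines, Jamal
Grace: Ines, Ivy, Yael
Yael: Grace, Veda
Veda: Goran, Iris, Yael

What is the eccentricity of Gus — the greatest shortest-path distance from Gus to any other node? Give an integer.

Distances from Gus: Ben:2, Goran:3, Grace:2, Ines:1, Iris:2, Ivy:2, Jamal:1, Veda:3, Yael:3.
The largest is 3 (to Goran, Veda, and Yael), so the eccentricity of Gus is 3.

3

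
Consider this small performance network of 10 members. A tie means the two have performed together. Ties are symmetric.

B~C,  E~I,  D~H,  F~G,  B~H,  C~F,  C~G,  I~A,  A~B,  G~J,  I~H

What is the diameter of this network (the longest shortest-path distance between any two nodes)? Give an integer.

6

Eccentricity of each node (its greatest distance to any other): A:4, B:3, C:4, D:5, E:6, F:5, G:5, H:4, I:5, J:6.
The maximum eccentricity is 6, realized for instance by the pair J–E via J – G – C – B – A – I – E. So the diameter is 6.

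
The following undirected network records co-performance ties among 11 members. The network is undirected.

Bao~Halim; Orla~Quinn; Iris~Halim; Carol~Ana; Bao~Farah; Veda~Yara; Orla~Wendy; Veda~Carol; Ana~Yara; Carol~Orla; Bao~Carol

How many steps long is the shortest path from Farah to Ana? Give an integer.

One shortest route is Farah – Bao – Carol – Ana, which uses 3 edges, and at distance 2 from Farah we only reach {Carol, Halim}, which does not include Ana. So d(Farah,Ana) = 3.

3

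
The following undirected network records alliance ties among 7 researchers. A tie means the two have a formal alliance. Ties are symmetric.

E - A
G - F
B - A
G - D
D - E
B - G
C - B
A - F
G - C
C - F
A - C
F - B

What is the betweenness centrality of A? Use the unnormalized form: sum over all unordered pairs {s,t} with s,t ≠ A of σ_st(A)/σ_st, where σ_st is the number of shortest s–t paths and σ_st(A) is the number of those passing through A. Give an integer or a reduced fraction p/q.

Pairs whose geodesics pass through A — B–E: 1; F–E: 1; C–E: 1.
All other pairs contribute 0.
Summing the contributions gives betweenness(A) = 3.

3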